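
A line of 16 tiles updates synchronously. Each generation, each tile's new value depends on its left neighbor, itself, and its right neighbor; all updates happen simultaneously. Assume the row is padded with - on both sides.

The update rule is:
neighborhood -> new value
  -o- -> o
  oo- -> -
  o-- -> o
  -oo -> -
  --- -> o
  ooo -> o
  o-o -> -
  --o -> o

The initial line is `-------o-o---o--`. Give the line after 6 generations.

oooooooo-ooooooo
-oooooo---ooooo-
o-oooo-ooo-ooo-o
o--oo---o---o--o
ooo--ooooooooooo
-o-oo-ooooooooo-

-o-oo-ooooooooo-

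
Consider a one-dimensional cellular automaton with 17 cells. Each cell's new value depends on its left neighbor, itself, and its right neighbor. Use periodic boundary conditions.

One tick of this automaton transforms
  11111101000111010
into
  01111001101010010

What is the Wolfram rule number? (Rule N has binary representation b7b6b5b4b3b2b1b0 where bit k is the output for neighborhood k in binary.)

150

position 1: 111 → 1  (bit 7 = 1)
position 5: 110 → 0  (bit 6 = 0)
position 6: 101 → 0  (bit 5 = 0)
position 8: 100 → 1  (bit 4 = 1)
position 0: 011 → 0  (bit 3 = 0)
position 7: 010 → 1  (bit 2 = 1)
position 10: 001 → 1  (bit 1 = 1)
position 9: 000 → 0  (bit 0 = 0)
bits b7..b0 = 10010110 = 150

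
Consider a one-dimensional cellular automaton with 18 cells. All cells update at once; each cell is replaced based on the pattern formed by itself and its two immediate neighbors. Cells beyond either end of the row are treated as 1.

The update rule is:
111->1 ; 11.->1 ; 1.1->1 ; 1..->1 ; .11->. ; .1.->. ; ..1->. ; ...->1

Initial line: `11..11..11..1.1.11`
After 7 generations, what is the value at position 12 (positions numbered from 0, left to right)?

1

generation 1: 111..11..11..1.1.1
generation 2: 1111..11..11..1.1.
generation 3: 11111..11..11..1.1
generation 4: 111111..11..11..1.
generation 5: 1111111..11..11..1
generation 6: 11111111..11..11..
generation 7: 111111111..11..11.
position 12 holds 1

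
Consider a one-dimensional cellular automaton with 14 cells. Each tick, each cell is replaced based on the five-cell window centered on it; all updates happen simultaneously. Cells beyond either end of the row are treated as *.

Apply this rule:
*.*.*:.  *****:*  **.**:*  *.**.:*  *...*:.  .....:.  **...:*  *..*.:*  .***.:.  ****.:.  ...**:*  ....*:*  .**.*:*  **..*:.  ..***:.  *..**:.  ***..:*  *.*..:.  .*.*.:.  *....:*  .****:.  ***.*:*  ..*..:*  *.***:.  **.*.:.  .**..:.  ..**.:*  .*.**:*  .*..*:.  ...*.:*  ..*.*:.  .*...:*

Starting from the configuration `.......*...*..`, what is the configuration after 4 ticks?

*.*.*.....***.

**...****.**..
.**.*...***...
***..*.*..**.*
*.*.*.....***.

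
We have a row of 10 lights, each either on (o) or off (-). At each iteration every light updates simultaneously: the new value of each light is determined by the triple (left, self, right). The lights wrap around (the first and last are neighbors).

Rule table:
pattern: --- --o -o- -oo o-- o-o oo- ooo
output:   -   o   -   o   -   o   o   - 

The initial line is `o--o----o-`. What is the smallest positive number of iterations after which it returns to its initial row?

iteration 1: --o----o-o
iteration 2: -o----o-o-
iteration 3: o----o-o--
iteration 4: ----o-o--o
iteration 5: ---o-o--o-
iteration 6: --o-o--o--
iteration 7: -o-o--o---
iteration 8: o-o--o----
iteration 9: -o--o----o
iteration 10: o--o----o-

10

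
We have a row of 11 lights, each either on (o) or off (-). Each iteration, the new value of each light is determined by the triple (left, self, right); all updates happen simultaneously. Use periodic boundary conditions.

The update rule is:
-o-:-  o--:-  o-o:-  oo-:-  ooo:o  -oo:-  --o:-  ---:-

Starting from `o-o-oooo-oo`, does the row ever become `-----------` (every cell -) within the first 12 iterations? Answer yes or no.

iteration 1: -----oo---o
iteration 2: -----------
all cells are - at iteration 2

yes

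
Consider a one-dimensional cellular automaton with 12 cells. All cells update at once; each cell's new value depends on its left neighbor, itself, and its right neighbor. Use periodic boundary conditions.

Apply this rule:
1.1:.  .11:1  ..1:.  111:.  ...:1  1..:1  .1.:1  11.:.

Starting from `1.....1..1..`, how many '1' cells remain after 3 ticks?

9

tick 1: 11111.11.11.
tick 2: 1.....1..1..  (repeats tick 0; period 2)
tick 3: 11111.11.11.
count of 1: 9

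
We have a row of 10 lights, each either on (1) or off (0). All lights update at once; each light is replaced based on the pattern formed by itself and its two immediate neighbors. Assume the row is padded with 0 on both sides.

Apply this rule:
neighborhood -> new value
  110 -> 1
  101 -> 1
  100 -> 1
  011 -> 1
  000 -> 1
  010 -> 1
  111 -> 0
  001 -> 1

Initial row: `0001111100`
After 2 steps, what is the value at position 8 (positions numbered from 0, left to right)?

0

step 1: 1111000111
step 2: 1001111101
position 8 holds 0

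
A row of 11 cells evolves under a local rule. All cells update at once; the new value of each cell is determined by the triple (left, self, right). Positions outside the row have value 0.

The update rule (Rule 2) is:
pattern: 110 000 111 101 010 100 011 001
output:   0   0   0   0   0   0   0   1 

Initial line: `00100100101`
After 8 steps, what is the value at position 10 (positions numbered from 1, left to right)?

01001001000
10010010000
00100100000
01001000000
10010000000
00100000000
01000000000
10000000000
position 10 holds 0

0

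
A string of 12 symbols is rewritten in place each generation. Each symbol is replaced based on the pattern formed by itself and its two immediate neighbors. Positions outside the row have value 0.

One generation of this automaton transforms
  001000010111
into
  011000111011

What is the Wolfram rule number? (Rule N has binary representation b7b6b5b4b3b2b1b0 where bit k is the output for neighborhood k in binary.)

position 10: 111 → 1  (bit 7 = 1)
position 11: 110 → 1  (bit 6 = 1)
position 8: 101 → 1  (bit 5 = 1)
position 3: 100 → 0  (bit 4 = 0)
position 9: 011 → 0  (bit 3 = 0)
position 2: 010 → 1  (bit 2 = 1)
position 1: 001 → 1  (bit 1 = 1)
position 0: 000 → 0  (bit 0 = 0)
bits b7..b0 = 11100110 = 230

230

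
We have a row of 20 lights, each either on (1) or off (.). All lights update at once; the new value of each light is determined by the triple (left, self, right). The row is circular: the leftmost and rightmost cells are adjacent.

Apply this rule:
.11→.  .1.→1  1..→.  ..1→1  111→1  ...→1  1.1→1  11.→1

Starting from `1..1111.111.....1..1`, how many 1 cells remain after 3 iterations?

17

1.1.1111.11.11111.1.
1111.1111.11.1111111
11111.1111.11.111111
count of 1: 17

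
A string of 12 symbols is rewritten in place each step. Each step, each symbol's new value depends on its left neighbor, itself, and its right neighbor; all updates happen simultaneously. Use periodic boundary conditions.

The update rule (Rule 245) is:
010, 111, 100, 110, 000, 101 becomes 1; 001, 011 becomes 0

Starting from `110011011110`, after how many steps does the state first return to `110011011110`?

12

step 1: 011001101111
step 2: 101100110111
step 3: 110110011011
step 4: 111011001101
step 5: 111101100110
step 6: 011110110011
step 7: 101111011001
step 8: 110111101100
step 9: 011011110110
step 10: 001101111011
step 11: 100110111101
step 12: 110011011110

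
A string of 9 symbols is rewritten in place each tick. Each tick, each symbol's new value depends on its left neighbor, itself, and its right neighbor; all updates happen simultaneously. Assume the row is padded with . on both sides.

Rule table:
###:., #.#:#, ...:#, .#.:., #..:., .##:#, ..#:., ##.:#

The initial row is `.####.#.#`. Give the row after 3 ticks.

tick 1: .#..##.#.
tick 2: ....###..
tick 3: ###.#.#.#

###.#.#.#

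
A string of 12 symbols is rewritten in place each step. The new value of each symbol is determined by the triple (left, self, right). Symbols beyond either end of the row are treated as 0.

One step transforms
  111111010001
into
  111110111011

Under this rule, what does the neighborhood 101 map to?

1

At position 6 the neighborhood is 101; the next row has 1 there.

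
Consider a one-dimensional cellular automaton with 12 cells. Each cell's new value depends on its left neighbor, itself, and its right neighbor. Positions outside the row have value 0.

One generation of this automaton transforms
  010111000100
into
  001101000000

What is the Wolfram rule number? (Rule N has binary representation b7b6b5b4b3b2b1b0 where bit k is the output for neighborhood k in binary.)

104

position 4: 111 → 0  (bit 7 = 0)
position 5: 110 → 1  (bit 6 = 1)
position 2: 101 → 1  (bit 5 = 1)
position 6: 100 → 0  (bit 4 = 0)
position 3: 011 → 1  (bit 3 = 1)
position 1: 010 → 0  (bit 2 = 0)
position 0: 001 → 0  (bit 1 = 0)
position 7: 000 → 0  (bit 0 = 0)
bits b7..b0 = 01101000 = 104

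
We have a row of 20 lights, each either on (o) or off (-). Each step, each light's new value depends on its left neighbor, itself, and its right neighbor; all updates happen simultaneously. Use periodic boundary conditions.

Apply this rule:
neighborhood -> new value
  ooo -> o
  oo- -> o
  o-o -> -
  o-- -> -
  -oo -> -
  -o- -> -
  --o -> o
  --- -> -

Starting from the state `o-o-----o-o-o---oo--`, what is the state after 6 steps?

-------o-------o-o-o
------o-------o-----
-----o-------o------
----o-------o-------
---o-------o--------
--o-------o---------

--o-------o---------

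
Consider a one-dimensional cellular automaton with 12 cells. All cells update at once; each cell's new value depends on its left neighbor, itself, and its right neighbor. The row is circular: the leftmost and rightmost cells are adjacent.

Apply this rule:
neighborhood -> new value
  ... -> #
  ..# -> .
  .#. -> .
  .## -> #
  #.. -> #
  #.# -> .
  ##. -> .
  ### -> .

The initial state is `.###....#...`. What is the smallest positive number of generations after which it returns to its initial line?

.#..###..###
..#.#..#.#..
#....#....##
.###..###.#.
.#..#.#....#
..#....###..
#..###.#..##
.#.#....#.#.
....###....#
###.#..###..
#....#.#..#.
.###....#...

12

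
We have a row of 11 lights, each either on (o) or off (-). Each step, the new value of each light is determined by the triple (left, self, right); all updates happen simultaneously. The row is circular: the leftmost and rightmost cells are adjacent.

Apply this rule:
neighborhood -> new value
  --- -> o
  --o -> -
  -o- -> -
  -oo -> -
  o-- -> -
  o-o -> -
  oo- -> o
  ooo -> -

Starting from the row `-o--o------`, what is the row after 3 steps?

----o-ooo--

------ooooo
-oooo-----o
----o-ooo--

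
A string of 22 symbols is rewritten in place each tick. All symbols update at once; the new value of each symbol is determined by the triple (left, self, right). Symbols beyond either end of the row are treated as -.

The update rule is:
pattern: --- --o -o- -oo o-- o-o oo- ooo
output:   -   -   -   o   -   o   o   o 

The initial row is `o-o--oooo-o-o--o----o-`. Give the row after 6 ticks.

-----oooooo-----------

-o---ooooo-o----------
-----oooooo-----------
-----oooooo-----------  (fixed point — unchanged through tick 6)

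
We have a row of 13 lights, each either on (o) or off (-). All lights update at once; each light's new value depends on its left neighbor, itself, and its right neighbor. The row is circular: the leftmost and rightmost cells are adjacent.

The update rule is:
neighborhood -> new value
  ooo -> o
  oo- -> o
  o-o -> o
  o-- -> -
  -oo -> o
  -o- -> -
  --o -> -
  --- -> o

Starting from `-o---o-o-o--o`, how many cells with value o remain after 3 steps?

8

o--o--o-o----
-------o--oo-
oooooo----oo-
count of o: 8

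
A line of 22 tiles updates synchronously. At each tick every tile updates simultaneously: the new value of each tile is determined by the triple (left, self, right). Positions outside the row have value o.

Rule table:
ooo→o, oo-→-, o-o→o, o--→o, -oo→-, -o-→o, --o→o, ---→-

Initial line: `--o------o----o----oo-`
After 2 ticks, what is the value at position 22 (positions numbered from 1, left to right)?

-

oooo----ooo--ooo--o--o
ooo-o--o-o-oo-o-ooooo-
position 22 holds -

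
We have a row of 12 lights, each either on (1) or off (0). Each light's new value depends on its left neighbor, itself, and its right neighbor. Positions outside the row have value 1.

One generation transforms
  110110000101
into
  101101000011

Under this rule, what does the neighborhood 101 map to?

1

At position 2 the neighborhood is 101; the next row has 1 there.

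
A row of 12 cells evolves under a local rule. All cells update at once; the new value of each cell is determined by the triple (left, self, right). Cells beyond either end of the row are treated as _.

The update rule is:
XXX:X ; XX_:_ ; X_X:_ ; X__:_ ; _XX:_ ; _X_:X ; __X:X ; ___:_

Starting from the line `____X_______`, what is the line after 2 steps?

__X_________

___XX_______
__X_________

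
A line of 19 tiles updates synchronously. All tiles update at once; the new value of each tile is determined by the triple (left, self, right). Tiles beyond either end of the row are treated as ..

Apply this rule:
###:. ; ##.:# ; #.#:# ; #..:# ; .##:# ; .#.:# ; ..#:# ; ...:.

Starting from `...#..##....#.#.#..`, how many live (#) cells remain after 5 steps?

13

step 1: ..#######..#######.
step 2: .##.....####.....##
step 3: ####...##..##...###
step 4: #..##.########.##.#
step 5: #######......######
count of #: 13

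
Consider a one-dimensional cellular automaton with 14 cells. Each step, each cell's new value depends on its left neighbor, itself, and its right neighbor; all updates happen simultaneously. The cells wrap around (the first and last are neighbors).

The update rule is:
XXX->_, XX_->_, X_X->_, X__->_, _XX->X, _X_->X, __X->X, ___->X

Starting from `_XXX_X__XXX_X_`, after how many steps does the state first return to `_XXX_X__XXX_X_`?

XX___X_XX___X_
X__XXX_X__XXX_
X_XX___X_XX___
X_X__XXX_X__XX
__X_XX___X_XX_
XXX_X__XXX_X__
X___X_XX___X_X
__XXX_X__XXX_X
_XX___X_XX___X
_X__XXX_X__XXX
_X_XX___X_XX__
XX_X__XXX_X__X
___X_XX___X_XX
_XXX_X__XXX_X_

14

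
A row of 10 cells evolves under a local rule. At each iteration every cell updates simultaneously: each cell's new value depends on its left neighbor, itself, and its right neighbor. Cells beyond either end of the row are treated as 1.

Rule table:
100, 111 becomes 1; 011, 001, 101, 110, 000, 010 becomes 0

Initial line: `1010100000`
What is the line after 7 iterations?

0010010000

iteration 1: 0000010000
iteration 2: 1000001000
iteration 3: 0100000100
iteration 4: 0010000010
iteration 5: 1001000000
iteration 6: 0100100000
iteration 7: 0010010000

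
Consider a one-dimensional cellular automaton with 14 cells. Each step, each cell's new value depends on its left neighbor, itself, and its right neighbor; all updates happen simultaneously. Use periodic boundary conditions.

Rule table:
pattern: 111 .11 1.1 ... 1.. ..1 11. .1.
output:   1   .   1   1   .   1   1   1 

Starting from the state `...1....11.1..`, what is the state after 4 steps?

1.11111.111.11

1111.111.111.1
11111.111.111.
.11111.111.111
1.11111.111.11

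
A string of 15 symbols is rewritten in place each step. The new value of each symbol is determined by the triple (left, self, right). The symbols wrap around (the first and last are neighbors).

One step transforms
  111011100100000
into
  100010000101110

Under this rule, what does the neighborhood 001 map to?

At position 8 the neighborhood is 001; the next row has 0 there.

0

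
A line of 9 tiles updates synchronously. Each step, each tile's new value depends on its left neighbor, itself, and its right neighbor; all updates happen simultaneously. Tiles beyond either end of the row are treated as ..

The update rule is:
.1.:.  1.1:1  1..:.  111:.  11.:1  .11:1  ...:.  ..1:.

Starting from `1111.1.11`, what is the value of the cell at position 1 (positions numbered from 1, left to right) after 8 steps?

.

1..11.111
...1111.1
...1..11.
......11.
......11.  (fixed point — unchanged through step 8)
position 1 holds .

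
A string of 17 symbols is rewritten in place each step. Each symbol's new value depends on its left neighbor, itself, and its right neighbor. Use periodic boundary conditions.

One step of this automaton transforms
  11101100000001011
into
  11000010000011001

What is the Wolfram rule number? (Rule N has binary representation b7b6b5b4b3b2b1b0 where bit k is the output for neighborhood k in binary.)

150

position 0: 111 → 1  (bit 7 = 1)
position 2: 110 → 0  (bit 6 = 0)
position 3: 101 → 0  (bit 5 = 0)
position 6: 100 → 1  (bit 4 = 1)
position 4: 011 → 0  (bit 3 = 0)
position 13: 010 → 1  (bit 2 = 1)
position 12: 001 → 1  (bit 1 = 1)
position 7: 000 → 0  (bit 0 = 0)
bits b7..b0 = 10010110 = 150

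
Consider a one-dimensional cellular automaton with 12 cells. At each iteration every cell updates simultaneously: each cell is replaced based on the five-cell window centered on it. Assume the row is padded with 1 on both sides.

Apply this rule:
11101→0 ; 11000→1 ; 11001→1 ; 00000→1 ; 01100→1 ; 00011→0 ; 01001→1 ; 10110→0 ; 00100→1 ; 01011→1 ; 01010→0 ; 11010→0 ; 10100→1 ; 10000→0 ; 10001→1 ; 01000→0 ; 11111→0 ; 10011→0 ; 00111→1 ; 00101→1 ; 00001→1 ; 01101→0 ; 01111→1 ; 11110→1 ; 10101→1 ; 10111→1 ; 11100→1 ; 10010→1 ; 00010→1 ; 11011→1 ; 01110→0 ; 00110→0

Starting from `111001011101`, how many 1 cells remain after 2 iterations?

8

011111110011
111000111011
count of 1: 8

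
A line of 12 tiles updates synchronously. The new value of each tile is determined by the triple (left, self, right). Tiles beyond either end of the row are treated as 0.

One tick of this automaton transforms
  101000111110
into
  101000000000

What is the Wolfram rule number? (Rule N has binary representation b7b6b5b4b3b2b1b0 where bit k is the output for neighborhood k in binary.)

position 7: 111 → 0  (bit 7 = 0)
position 10: 110 → 0  (bit 6 = 0)
position 1: 101 → 0  (bit 5 = 0)
position 3: 100 → 0  (bit 4 = 0)
position 6: 011 → 0  (bit 3 = 0)
position 0: 010 → 1  (bit 2 = 1)
position 5: 001 → 0  (bit 1 = 0)
position 4: 000 → 0  (bit 0 = 0)
bits b7..b0 = 00000100 = 4

4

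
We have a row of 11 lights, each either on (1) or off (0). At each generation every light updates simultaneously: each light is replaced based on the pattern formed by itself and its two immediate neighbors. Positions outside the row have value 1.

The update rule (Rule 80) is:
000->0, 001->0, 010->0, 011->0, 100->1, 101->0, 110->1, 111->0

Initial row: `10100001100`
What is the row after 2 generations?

11001000010

generation 1: 10010000110
generation 2: 11001000010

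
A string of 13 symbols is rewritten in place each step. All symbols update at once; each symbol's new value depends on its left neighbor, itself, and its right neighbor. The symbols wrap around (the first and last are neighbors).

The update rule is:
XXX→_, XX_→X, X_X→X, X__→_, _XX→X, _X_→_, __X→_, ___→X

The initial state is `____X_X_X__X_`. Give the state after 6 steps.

XXX__X_X_____
X_X___X__XXX_
_X__X____X_XX
X_____XX__XXX
X_XXX_XX__X__
_XX_XXXX_____

_XX_XXXX_____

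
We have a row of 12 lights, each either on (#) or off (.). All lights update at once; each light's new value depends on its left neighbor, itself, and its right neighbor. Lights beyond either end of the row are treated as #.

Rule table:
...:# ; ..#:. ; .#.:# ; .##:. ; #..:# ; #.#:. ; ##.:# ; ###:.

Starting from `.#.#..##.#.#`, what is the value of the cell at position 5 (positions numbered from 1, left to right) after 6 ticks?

.

tick 1: .#.##..#.#..
tick 2: .#..##.#.##.
tick 3: .##..#.#..#.
tick 4: ..##.#.##.#.
tick 5: #..#.#..#.#.
tick 6: ##.#.##.#.#.
position 5 holds .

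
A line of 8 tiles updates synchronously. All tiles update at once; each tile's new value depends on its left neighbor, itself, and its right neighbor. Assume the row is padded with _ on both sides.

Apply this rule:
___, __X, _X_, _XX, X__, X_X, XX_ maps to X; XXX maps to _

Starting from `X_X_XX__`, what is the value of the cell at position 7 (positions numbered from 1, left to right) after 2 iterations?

_

XXXXXXXX
X______X
position 7 holds _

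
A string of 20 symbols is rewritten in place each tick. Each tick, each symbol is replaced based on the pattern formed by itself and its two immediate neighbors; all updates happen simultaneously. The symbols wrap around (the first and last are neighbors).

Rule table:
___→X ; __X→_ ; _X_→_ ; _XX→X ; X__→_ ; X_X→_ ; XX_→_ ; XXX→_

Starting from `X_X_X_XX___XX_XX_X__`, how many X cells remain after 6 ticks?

8

______X__X_X__X_____
XXXXX___________XXXX
______XXXXXXXXX_X___
XXXXX_X___________XX
________XXXXXXXXX_X_
XXXXXXX_X___________
count of X: 8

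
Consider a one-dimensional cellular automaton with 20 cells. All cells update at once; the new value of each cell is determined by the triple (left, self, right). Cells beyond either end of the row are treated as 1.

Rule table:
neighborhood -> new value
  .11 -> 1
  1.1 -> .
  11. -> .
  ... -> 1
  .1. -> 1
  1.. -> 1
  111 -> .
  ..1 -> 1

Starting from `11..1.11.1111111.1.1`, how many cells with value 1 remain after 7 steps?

..111.1..1.......1.1
111...111111111111.1
...1111............1
1111...1111111111111
....1111............
11111...111111111111
.....1111...........
count of 1: 4

4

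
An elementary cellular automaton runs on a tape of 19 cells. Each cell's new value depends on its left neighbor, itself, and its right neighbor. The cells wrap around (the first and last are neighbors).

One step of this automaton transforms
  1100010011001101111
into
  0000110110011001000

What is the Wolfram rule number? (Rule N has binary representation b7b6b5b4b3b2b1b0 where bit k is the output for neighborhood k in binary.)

14

position 0: 111 → 0  (bit 7 = 0)
position 1: 110 → 0  (bit 6 = 0)
position 14: 101 → 0  (bit 5 = 0)
position 2: 100 → 0  (bit 4 = 0)
position 8: 011 → 1  (bit 3 = 1)
position 5: 010 → 1  (bit 2 = 1)
position 4: 001 → 1  (bit 1 = 1)
position 3: 000 → 0  (bit 0 = 0)
bits b7..b0 = 00001110 = 14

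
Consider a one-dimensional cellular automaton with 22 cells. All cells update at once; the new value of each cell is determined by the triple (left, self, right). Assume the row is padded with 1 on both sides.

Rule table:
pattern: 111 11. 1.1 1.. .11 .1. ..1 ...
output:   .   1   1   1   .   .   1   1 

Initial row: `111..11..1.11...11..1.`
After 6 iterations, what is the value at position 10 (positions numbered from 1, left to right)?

..111.111.1.1111.111.1
11..11..11.1...11..11.
.111.111.11.111.111.11
1..11..11.11..11..11..
111.111.11.111.111.111
..11..11.11..11..11...
position 10 holds 1

1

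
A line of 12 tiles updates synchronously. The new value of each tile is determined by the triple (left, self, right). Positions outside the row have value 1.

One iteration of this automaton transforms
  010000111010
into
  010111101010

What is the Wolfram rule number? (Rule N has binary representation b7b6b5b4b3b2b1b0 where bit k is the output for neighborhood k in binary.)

position 7: 111 → 0  (bit 7 = 0)
position 8: 110 → 1  (bit 6 = 1)
position 0: 101 → 0  (bit 5 = 0)
position 2: 100 → 0  (bit 4 = 0)
position 6: 011 → 1  (bit 3 = 1)
position 1: 010 → 1  (bit 2 = 1)
position 5: 001 → 1  (bit 1 = 1)
position 3: 000 → 1  (bit 0 = 1)
bits b7..b0 = 01001111 = 79

79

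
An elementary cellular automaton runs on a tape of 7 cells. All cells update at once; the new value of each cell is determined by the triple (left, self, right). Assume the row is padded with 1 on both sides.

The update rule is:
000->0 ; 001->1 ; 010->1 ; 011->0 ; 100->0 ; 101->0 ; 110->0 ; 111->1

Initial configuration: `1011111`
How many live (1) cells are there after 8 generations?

generation 1: 0001111
generation 2: 0010111
generation 3: 0110011
generation 4: 0000101
generation 5: 0001100
generation 6: 0010001
generation 7: 0110010
generation 8: 0000110
count of 1: 2

2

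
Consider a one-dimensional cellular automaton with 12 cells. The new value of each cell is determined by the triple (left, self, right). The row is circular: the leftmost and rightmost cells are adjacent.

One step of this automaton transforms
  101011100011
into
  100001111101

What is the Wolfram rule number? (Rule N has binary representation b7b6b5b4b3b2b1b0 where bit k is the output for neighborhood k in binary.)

211

position 5: 111 → 1  (bit 7 = 1)
position 0: 110 → 1  (bit 6 = 1)
position 1: 101 → 0  (bit 5 = 0)
position 7: 100 → 1  (bit 4 = 1)
position 4: 011 → 0  (bit 3 = 0)
position 2: 010 → 0  (bit 2 = 0)
position 9: 001 → 1  (bit 1 = 1)
position 8: 000 → 1  (bit 0 = 1)
bits b7..b0 = 11010011 = 211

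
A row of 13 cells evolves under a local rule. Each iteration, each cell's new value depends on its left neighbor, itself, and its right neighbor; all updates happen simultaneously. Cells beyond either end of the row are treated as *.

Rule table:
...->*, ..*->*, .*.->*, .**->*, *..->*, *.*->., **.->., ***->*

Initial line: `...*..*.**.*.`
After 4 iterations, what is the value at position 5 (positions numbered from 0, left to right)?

.

*******.*..*.
******..****.
*****.*****..
****..****.**
position 5 holds .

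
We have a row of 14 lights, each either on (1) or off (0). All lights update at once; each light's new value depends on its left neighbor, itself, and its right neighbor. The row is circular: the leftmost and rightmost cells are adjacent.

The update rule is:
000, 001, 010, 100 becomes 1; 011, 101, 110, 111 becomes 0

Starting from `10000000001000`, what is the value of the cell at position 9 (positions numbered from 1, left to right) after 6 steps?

0

step 1: 11111111111111
step 2: 00000000000000
step 3: 11111111111111  (repeats step 1; period 2)
step 6: 00000000000000
position 9 holds 0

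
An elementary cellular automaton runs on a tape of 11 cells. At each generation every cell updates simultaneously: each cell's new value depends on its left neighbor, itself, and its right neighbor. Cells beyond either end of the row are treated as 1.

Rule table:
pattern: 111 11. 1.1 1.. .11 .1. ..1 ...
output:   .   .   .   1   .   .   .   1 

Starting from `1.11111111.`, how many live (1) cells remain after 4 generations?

...........
1111111111.
...........  (repeats generation 1; period 2)
generation 4: 1111111111.
count of 1: 10

10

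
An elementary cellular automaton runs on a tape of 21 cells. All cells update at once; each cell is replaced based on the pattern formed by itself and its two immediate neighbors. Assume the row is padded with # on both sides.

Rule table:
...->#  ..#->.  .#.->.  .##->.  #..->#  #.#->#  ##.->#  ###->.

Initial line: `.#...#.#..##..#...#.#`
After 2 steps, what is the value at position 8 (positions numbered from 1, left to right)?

#

#.##..#.#..##..##..#.
##.##..#.#..##..##..#
position 8 holds #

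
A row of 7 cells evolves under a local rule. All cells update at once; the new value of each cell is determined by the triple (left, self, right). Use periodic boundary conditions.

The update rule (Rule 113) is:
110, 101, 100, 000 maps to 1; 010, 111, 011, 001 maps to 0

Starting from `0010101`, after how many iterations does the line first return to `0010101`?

7

1001010
0100101
1010010
0101001
1010100
0101010
0010101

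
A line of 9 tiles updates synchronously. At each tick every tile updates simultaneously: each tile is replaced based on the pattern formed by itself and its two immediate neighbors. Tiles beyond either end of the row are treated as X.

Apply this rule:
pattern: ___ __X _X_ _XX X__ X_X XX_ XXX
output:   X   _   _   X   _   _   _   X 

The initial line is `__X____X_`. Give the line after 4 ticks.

____XX___
_XX_X__X_
_X_______
___XXXXX_

___XXXXX_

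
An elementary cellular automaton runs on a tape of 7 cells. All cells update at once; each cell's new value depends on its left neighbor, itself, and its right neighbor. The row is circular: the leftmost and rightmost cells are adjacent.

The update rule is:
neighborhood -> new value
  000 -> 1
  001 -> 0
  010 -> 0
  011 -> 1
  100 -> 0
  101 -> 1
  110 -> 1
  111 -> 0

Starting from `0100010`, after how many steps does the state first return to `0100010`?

14

step 1: 0001000
step 2: 1100011
step 3: 0101010
step 4: 0010100
step 5: 1001001
step 6: 1000001
step 7: 1011101
step 8: 1110111
step 9: 0011100
step 10: 1010101
step 11: 1101011
step 12: 0110110
step 13: 0111110
step 14: 0100010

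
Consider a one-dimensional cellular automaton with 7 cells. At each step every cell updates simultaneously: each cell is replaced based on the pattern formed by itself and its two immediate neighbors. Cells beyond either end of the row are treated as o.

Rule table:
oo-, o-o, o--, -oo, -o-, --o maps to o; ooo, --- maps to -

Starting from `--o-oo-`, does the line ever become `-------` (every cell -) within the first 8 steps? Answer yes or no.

ooooooo
-------
all cells are - at step 2

yes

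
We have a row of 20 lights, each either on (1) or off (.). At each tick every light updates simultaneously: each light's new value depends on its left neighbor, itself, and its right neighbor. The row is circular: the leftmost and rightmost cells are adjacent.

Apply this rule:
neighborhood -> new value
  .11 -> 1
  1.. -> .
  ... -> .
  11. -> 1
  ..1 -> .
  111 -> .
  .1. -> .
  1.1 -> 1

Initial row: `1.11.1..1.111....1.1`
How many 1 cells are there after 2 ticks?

5

tick 1: 11111....11.1.....11
tick 2: ....1....111......1.
count of 1: 5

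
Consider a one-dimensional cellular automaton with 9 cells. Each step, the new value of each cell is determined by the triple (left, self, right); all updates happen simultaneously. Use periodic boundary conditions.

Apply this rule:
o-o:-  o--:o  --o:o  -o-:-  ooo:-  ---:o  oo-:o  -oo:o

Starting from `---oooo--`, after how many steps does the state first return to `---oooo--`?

2

oooo--ooo
---oooo--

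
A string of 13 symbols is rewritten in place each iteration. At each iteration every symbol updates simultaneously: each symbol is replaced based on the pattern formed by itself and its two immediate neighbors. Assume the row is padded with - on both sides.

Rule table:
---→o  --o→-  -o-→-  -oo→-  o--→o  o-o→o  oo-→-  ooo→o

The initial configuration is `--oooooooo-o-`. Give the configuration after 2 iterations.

-o--oooo-o-o-

o--oooooo-o-o
-o--oooo-o-o-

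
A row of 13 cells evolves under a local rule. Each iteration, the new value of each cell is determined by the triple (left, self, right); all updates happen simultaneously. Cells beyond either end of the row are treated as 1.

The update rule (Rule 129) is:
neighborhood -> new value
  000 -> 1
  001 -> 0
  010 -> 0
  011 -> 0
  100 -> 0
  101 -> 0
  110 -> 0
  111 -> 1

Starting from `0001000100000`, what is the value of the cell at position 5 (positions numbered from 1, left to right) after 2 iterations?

0

iteration 1: 0100010001110
iteration 2: 0001000100100
position 5 holds 0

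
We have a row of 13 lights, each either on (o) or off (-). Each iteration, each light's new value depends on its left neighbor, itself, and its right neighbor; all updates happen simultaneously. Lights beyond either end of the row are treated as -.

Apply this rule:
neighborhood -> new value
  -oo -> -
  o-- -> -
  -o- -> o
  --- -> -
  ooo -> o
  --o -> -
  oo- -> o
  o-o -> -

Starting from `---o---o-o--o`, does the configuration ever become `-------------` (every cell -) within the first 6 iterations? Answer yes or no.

---o---o-o--o  (fixed point — unchanged through iteration 6)
iteration 6 is ---o---o-o--o, still not uniform -

no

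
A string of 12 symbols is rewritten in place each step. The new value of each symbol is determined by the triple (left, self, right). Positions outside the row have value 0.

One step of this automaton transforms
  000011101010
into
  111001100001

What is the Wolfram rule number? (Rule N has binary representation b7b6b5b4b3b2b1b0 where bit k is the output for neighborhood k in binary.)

position 5: 111 → 1  (bit 7 = 1)
position 6: 110 → 1  (bit 6 = 1)
position 7: 101 → 0  (bit 5 = 0)
position 11: 100 → 1  (bit 4 = 1)
position 4: 011 → 0  (bit 3 = 0)
position 8: 010 → 0  (bit 2 = 0)
position 3: 001 → 0  (bit 1 = 0)
position 0: 000 → 1  (bit 0 = 1)
bits b7..b0 = 11010001 = 209

209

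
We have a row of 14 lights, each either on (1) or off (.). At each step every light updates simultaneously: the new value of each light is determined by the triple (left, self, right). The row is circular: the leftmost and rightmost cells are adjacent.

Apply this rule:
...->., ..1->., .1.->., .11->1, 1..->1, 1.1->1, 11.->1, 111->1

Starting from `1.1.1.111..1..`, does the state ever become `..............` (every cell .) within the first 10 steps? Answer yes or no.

no

.1.1.11111..1.
..1.1111111..1
1..111111111..
.1.1111111111.
..111111111111
1.111111111111
11111111111111
11111111111111  (fixed point — unchanged through step 10)
step 10 is 11111111111111, still not uniform .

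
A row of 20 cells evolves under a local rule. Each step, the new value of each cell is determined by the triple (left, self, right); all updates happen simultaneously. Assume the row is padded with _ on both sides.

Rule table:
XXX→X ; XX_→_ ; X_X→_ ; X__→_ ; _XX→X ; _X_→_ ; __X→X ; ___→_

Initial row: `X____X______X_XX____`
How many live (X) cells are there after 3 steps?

3

____X______X__X_____
___X______X__X______
__X______X__X_______
count of X: 3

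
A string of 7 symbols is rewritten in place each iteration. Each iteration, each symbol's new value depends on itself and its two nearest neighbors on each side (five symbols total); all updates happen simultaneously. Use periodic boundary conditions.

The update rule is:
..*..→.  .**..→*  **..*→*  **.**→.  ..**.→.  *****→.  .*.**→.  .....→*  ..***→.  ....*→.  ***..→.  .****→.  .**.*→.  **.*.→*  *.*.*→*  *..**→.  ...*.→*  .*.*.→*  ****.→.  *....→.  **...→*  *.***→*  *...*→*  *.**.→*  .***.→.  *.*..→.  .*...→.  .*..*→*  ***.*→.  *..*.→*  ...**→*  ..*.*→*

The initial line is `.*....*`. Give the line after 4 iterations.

*....**
.*..*..
*.**..*
..***..

..***..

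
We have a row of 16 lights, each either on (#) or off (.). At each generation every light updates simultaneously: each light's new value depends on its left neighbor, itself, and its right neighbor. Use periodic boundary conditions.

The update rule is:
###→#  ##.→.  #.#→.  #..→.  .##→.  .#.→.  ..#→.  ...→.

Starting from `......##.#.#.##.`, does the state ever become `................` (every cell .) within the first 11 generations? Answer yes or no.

yes

................
all cells are . at generation 1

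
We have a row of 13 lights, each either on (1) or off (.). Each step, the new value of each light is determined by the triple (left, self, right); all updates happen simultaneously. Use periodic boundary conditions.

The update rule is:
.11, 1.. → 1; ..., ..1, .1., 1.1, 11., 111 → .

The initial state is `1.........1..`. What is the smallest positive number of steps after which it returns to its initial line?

.1.........1.
..1.........1
1..1.........
.1..1........
..1..1.......
...1..1......
....1..1.....
.....1..1....
......1..1...
.......1..1..
........1..1.
.........1..1
1.........1..

13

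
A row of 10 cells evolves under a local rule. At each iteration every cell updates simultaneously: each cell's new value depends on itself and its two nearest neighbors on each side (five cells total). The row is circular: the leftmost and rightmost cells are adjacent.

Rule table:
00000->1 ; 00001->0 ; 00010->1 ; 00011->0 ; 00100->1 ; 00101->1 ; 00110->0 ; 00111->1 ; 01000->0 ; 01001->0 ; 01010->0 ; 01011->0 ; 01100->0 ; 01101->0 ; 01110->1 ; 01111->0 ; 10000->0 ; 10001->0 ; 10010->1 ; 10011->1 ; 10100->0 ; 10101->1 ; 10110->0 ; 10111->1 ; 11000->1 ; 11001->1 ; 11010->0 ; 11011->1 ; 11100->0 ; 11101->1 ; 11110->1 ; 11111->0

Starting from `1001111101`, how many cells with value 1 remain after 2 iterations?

8

0111001110
1110111101
count of 1: 8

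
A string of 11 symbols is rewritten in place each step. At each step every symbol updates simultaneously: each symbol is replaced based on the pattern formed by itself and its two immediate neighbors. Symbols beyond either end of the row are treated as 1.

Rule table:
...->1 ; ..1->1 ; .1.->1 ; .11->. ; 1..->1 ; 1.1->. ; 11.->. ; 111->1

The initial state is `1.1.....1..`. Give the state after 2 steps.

11.11111111

step 1: ..111111111
step 2: 11.11111111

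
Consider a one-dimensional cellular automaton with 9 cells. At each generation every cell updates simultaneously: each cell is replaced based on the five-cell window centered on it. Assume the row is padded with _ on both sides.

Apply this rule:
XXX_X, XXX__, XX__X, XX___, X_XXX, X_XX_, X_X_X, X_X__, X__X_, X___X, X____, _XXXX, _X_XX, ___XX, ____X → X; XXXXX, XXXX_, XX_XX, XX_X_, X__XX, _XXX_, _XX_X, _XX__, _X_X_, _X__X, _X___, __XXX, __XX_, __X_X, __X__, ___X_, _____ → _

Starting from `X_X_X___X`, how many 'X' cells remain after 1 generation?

generation 1: __X_X_X__
count of X: 3

3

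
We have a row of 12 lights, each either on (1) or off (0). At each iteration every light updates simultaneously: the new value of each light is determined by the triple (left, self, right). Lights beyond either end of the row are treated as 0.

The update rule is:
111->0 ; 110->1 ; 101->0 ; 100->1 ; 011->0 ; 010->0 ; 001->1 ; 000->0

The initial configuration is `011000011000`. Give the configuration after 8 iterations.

101100101100
000111000110
001001101011
010110100001
100010010010
010101101101
100000100100
010001011010

010001011010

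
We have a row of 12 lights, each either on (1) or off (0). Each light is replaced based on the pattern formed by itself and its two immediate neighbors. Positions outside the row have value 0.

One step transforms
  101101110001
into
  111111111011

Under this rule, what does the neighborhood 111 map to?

At position 6 the neighborhood is 111; the next row has 1 there.

1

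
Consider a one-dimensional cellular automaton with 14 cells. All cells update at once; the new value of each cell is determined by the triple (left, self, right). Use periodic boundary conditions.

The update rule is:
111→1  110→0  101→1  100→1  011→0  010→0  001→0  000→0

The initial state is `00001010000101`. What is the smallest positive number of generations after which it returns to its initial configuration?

10000101000010
01000010100001
10100001010000
01010000101000
00101000010100
00010100001010
00001010000101

7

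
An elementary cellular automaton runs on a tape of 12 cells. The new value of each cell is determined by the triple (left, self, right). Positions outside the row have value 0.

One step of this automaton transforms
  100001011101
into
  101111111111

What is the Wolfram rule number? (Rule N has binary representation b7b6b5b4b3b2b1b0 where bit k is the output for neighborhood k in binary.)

239

position 8: 111 → 1  (bit 7 = 1)
position 9: 110 → 1  (bit 6 = 1)
position 6: 101 → 1  (bit 5 = 1)
position 1: 100 → 0  (bit 4 = 0)
position 7: 011 → 1  (bit 3 = 1)
position 0: 010 → 1  (bit 2 = 1)
position 4: 001 → 1  (bit 1 = 1)
position 2: 000 → 1  (bit 0 = 1)
bits b7..b0 = 11101111 = 239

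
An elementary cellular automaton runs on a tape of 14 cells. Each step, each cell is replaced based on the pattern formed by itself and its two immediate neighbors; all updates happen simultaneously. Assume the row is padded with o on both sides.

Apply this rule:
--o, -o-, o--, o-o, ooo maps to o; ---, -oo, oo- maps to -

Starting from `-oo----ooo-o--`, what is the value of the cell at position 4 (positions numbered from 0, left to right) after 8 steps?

o--o--o-o-oooo
-ooooooooo-ooo
o-ooooooo-o-oo
-o-ooooo-ooo-o
ooo-ooo-o-o-o-
oo-o-o-ooooooo
o-ooooo-oooooo
-o-ooo-o-ooooo
position 4 holds o

o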